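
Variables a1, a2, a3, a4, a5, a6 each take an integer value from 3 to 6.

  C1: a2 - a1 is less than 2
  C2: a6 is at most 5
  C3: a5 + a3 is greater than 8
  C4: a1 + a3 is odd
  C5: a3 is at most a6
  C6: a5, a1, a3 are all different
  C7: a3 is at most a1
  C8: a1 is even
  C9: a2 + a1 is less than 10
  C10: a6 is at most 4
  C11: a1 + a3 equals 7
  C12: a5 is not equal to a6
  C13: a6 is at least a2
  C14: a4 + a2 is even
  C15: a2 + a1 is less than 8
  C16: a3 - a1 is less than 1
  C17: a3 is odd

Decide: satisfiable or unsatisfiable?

Satisfiable

Try a1 = 4, a2 = 3, a3 = 3, a4 = 5, a5 = 6, a6 = 3.
Check constraint 1: a2 - a1 = -1; constraint 3: a5 + a3 = 9. The remaining constraints are straightforward to verify.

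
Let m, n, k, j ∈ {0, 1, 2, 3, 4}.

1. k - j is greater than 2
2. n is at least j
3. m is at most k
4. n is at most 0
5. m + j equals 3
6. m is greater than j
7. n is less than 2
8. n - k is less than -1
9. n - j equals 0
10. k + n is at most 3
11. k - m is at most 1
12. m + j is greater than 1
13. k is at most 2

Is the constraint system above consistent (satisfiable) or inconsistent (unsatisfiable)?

Unsatisfiable

From constraints 3 and 13: m ≤ k ≤ 2. From constraints 2 and 4: j ≤ n ≤ 0. Hence m + j ≤ 2. But constraint 5 requires m + j = 3, and 3 > 2. Contradiction.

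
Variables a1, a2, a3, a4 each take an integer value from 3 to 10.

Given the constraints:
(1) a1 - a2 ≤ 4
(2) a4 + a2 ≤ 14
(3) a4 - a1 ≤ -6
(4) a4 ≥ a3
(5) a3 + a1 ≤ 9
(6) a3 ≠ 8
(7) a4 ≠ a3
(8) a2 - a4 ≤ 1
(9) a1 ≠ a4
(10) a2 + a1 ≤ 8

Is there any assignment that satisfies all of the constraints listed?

Constraints 1, 3, and 8 give a1 − a4 ≥ 6, a4 − a2 ≥ -1, a2 − a1 ≥ -4.
Adding all 3 inequalities: the left sides telescope to 0, and the right sides sum to 6 + (-1) + (-4) = 1. So 0 ≥ 1, which is false.

Unsatisfiable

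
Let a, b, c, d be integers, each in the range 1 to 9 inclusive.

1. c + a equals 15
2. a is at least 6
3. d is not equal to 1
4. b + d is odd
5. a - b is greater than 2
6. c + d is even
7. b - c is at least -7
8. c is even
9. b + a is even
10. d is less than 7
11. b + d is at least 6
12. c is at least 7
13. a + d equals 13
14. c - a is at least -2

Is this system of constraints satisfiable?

One satisfying assignment is a = 7, b = 3, c = 8, d = 6.
For the less obvious constraints — constraint 1: c + a = 15; constraint 5: a - b = 4; constraint 7: b - c = -5 — and the others hold by inspection.

Satisfiable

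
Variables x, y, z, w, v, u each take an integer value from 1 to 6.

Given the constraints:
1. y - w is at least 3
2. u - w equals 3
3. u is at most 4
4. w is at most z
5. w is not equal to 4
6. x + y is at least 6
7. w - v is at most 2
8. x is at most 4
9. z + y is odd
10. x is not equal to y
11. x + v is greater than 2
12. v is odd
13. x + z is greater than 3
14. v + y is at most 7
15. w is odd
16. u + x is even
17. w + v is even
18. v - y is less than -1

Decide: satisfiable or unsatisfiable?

One satisfying assignment is x = 4, y = 5, z = 2, w = 1, v = 1, u = 4.
For the less obvious constraints — constraint 1: y - w = 4; constraint 2: u - w = 3; constraint 6: x + y = 9 — and the others hold by inspection.

Satisfiable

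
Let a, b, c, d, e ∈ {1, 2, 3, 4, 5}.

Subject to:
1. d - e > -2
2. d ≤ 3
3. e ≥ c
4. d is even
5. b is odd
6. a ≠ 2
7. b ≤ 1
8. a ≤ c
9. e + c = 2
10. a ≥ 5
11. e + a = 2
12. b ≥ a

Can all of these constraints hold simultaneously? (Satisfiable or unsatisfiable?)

Unsatisfiable

From constraints 10 and 12: b ≥ a and a ≥ 5, so b ≥ 5. From constraint 7: b ≤ 1. But 1 < 5, so no value of b works.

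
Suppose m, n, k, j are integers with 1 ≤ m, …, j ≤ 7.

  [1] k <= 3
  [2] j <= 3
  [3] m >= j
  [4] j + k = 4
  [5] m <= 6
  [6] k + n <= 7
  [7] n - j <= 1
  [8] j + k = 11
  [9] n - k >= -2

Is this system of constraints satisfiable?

From constraints 3 and 5: j ≤ m ≤ 6. From constraint 1: k ≤ 3. Hence j + k ≤ 9. But constraint 8 requires j + k = 11, and 11 > 9. Contradiction.

Unsatisfiable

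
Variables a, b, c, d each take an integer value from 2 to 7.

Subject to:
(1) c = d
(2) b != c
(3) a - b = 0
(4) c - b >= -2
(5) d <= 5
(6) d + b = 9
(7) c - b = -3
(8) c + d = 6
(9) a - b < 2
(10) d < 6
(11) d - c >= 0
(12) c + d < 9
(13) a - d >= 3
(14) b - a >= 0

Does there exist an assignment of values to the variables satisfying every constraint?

Unsatisfiable

Constraints 4, 11, 13, and 14 give b − a ≥ 0, a − d ≥ 3, d − c ≥ 0, c − b ≥ -2.
Adding all 4 inequalities: the left sides telescope to 0, and the right sides sum to 0 + 3 + 0 + (-2) = 1. So 0 ≥ 1, which is false.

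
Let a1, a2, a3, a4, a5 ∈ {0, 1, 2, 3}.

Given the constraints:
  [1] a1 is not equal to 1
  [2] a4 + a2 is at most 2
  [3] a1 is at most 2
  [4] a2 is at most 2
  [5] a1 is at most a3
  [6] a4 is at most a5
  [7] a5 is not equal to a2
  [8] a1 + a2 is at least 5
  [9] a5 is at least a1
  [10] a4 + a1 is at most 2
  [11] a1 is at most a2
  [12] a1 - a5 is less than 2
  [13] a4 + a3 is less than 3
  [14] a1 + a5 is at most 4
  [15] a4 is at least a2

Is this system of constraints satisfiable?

From constraint 3: a1 ≤ 2. From constraint 4: a2 ≤ 2. Hence a1 + a2 ≤ 4. But constraint 8 requires a1 + a2 ≥ 5, and 5 > 4. Contradiction.

Unsatisfiable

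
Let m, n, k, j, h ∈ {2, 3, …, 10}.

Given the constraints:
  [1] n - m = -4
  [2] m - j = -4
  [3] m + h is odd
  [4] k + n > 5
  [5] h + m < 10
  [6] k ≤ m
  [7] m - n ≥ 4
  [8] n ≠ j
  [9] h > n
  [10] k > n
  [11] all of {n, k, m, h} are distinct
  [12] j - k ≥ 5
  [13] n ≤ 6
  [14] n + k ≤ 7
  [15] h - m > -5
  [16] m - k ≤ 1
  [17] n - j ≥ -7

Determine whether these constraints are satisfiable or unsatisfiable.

Constraints 7, 12, 16, and 17 give m − n ≥ 4, n − j ≥ -7, j − k ≥ 5, k − m ≥ -1.
Adding all 4 inequalities: the left sides telescope to 0, and the right sides sum to 4 + (-7) + 5 + (-1) = 1. So 0 ≥ 1, which is false.

Unsatisfiable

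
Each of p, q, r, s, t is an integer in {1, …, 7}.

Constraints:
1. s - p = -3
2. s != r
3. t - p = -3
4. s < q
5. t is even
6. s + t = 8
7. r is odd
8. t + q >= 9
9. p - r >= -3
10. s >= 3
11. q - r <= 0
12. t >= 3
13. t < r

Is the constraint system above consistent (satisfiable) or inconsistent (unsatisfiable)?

Take p = 7, q = 6, r = 7, s = 4, t = 4. Then constraint 1: s - p = -3; constraint 3: t - p = -3, and every other listed constraint is also met.

Satisfiable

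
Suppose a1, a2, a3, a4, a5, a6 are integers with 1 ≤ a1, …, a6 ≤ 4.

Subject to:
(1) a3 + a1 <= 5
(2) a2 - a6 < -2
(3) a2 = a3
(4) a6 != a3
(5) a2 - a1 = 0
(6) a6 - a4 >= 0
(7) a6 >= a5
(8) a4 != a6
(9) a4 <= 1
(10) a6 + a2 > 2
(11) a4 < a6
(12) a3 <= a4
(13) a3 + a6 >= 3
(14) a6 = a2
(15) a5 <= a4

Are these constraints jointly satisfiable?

From constraints 3 and 14, a6 = a2 = a3, so a6 = a3. But constraint 4 says a6 ≠ a3. Contradiction.

Unsatisfiable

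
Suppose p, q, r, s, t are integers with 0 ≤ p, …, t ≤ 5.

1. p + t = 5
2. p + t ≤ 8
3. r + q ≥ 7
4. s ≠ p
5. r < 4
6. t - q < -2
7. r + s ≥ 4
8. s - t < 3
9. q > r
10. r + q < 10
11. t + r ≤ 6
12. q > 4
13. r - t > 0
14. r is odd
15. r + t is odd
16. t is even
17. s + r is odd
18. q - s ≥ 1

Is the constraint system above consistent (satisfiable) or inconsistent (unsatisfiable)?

Try p = 5, q = 5, r = 3, s = 2, t = 0.
Check constraint 1: p + t = 5; constraint 2: p + t = 5. The remaining constraints are straightforward to verify.

Satisfiable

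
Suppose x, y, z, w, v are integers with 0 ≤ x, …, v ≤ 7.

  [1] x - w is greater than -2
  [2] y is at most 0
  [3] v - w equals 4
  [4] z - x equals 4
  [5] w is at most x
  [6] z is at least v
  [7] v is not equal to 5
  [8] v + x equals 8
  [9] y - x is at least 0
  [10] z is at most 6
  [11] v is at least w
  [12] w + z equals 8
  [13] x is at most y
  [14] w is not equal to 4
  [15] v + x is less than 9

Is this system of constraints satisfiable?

From constraints 6 and 10: v ≤ z ≤ 6. From constraints 2 and 13: x ≤ y ≤ 0. Hence v + x ≤ 6. But constraint 8 requires v + x = 8, and 8 > 6. Contradiction.

Unsatisfiable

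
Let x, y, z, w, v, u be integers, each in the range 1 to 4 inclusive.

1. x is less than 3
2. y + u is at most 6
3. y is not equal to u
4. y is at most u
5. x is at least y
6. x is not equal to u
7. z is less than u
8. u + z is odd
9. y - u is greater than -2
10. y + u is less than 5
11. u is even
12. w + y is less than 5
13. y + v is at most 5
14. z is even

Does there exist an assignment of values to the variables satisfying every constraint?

Constraint 11 makes u even and constraint 14 makes z even, so u + z must be even. Constraint 8 says u + z is odd — contradiction.

Unsatisfiable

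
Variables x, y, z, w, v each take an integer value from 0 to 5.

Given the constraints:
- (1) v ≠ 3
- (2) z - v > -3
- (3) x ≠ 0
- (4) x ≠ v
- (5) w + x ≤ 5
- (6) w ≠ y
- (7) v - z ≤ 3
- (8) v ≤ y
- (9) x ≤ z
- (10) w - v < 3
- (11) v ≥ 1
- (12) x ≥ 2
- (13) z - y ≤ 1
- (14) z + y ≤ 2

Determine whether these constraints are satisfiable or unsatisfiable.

Unsatisfiable

From constraints 9 and 12: z ≥ x ≥ 2. From constraints 8 and 11: y ≥ v ≥ 1. Hence z + y ≥ 3. But constraint 14 requires z + y ≤ 2, and 2 < 3. Contradiction.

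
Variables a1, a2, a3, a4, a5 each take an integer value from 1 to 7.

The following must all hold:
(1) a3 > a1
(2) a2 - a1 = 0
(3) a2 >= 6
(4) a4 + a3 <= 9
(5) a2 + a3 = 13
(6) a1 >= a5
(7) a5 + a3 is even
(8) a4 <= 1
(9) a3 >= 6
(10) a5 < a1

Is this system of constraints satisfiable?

Take a1 = 6, a2 = 6, a3 = 7, a4 = 1, a5 = 3. Then constraint 2: a2 - a1 = 0; constraint 4: a4 + a3 = 8; constraint 5: a2 + a3 = 13, and every other listed constraint is also met.

Satisfiable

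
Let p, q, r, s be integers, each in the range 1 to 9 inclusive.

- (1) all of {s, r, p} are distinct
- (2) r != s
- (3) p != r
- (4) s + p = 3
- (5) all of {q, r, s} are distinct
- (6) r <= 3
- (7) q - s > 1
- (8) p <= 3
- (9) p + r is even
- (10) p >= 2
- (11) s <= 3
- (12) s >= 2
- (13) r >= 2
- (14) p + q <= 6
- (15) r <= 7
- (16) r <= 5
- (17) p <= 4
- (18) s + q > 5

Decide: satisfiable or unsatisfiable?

Unsatisfiable

Constraints 6, 8, 10, 11, 12, and 13 confine each of s, r, p to the 2 values {2, 3}.
Constraint 1 requires all 3 of them to be distinct, but only 2 values are available — impossible by the pigeonhole principle.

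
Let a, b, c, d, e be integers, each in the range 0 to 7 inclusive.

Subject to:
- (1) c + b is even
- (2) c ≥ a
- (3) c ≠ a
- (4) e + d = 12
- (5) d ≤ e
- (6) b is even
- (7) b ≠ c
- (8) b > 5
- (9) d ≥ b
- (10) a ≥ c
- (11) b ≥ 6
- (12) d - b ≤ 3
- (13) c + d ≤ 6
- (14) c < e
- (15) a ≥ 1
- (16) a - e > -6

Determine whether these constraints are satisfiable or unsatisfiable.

Unsatisfiable

From constraints 2 and 15: c ≥ a ≥ 1. From constraints 9 and 11: d ≥ b ≥ 6. Hence c + d ≥ 7. But constraint 13 requires c + d ≤ 6, and 6 < 7. Contradiction.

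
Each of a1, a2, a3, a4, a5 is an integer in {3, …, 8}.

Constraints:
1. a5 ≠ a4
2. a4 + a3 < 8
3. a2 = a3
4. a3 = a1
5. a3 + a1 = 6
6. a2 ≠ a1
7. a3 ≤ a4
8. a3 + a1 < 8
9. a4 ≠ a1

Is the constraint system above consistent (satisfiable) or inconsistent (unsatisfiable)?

From constraints 3 and 4, a2 = a3 = a1, so a2 = a1. But constraint 6 says a2 ≠ a1. Contradiction.

Unsatisfiable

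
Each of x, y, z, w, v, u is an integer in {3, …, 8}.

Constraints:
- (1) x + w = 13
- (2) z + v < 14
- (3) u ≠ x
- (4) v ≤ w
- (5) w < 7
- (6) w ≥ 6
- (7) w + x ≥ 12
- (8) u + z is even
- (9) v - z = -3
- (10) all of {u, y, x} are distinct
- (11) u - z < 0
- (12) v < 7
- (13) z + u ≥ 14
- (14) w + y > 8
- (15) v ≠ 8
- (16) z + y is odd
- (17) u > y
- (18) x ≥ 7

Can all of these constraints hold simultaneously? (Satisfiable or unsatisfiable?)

Setting (x, y, z, w, v, u) = (7, 3, 8, 6, 5, 6) satisfies everything: constraint 1: x + w = 13; constraint 2: z + v = 13; constraint 7: w + x = 13, and the others follow.

Satisfiable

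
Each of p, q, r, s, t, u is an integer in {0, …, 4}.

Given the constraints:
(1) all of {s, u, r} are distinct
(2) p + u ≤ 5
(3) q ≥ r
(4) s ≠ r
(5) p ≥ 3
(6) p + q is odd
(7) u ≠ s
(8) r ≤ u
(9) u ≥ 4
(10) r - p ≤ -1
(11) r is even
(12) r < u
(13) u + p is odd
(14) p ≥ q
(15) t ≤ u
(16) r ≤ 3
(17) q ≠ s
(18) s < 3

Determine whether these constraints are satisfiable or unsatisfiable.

Unsatisfiable

From constraint 5: p ≥ 3. From constraint 9: u ≥ 4. Hence p + u ≥ 7. But constraint 2 requires p + u ≤ 5, and 5 < 7. Contradiction.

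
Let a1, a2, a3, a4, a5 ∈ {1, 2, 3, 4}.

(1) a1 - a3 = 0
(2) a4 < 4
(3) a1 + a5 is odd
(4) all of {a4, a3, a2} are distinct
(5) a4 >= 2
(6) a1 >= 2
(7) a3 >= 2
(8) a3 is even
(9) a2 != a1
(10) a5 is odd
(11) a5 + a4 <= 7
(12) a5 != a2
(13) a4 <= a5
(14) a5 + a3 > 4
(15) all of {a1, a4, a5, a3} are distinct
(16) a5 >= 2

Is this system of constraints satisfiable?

Unsatisfiable

Constraints 5, 6, 7, and 16 confine each of a1, a4, a5, a3 to the 3 values {2, …, 4} (the domain already gives each ≤ 4).
Constraint 15 requires all 4 of them to be distinct, but only 3 values are available — impossible by the pigeonhole principle.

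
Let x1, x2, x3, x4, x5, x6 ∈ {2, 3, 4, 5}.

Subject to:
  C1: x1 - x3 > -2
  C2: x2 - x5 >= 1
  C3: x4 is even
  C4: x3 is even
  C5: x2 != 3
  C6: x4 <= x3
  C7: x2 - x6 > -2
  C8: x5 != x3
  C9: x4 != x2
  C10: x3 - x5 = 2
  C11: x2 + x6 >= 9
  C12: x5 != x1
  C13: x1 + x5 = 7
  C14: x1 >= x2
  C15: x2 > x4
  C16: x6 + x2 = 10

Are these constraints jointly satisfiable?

Try x1 = 5, x2 = 5, x3 = 4, x4 = 2, x5 = 2, x6 = 5.
Check constraint 1: x1 - x3 = 1; constraint 2: x2 - x5 = 3; constraint 7: x2 - x6 = 0. The remaining constraints are straightforward to verify.

Satisfiable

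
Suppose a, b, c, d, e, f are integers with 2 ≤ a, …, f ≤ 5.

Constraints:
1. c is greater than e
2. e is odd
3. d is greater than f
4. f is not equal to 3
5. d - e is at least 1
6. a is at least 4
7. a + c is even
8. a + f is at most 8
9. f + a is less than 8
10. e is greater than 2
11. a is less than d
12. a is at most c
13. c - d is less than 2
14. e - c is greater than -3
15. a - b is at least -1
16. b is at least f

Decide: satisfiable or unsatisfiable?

One satisfying assignment is a = 4, b = 2, c = 4, d = 5, e = 3, f = 2.
For the less obvious constraints — constraint 5: d - e = 2; constraint 8: a + f = 6 — and the others hold by inspection.

Satisfiable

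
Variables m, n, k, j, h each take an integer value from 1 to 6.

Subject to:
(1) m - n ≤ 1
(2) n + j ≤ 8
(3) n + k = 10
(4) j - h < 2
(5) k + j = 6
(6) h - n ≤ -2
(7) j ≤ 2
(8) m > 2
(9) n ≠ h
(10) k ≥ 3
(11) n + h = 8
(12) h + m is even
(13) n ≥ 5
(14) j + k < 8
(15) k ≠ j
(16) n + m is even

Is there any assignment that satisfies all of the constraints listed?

Satisfiable

Take m = 6, n = 6, k = 4, j = 2, h = 2. Then constraint 1: m - n = 0; constraint 2: n + j = 8; constraint 3: n + k = 10, and every other listed constraint is also met.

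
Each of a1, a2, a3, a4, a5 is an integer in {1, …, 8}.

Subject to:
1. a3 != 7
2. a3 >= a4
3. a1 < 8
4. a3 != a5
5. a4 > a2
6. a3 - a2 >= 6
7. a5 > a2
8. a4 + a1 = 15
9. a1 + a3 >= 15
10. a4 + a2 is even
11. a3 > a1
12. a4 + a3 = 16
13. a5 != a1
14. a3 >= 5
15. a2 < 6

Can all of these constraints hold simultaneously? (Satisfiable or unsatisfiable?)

The assignment a1 = 7, a2 = 2, a3 = 8, a4 = 8, a5 = 3 works:
  constraint 6 holds since a3 - a2 = 6.
  constraint 8 holds since a4 + a1 = 15.
  constraint 9 holds since a1 + a3 = 15.
The rest check out directly.

Satisfiable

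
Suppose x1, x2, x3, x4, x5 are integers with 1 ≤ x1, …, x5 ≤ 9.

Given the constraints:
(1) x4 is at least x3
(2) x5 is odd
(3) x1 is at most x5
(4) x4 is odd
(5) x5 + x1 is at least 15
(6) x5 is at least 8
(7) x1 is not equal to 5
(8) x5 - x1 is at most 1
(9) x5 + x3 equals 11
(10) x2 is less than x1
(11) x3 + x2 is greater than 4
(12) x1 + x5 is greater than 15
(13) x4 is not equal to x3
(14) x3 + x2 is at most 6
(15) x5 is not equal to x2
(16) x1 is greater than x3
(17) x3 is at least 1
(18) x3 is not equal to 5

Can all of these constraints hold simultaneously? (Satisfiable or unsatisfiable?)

One satisfying assignment is x1 = 8, x2 = 3, x3 = 2, x4 = 9, x5 = 9.
For the less obvious constraints — constraint 5: x5 + x1 = 17; constraint 8: x5 - x1 = 1; constraint 9: x5 + x3 = 11 — and the others hold by inspection.

Satisfiable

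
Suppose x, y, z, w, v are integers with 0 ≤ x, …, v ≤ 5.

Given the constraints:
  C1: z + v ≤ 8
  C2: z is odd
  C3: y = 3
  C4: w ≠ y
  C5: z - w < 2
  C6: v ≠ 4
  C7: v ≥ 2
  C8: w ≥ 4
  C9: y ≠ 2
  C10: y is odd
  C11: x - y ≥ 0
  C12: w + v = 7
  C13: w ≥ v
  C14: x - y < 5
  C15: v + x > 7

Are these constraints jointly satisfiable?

Try x = 5, y = 3, z = 3, w = 4, v = 3.
Check constraint 1: z + v = 6; constraint 5: z - w = -1. The remaining constraints are straightforward to verify.

Satisfiable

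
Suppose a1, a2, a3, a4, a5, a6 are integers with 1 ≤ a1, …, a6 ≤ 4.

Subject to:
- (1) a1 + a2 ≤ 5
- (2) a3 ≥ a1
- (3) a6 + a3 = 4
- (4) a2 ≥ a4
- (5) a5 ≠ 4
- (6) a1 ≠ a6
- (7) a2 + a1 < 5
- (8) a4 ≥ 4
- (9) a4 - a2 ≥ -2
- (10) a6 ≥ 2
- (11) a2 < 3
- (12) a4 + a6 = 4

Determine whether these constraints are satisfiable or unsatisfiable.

From constraints 4 and 8: a2 ≥ a4 and a4 ≥ 4, so a2 ≥ 4. From constraint 11: a2 ≤ 2. But 2 < 4, so no value of a2 works.

Unsatisfiable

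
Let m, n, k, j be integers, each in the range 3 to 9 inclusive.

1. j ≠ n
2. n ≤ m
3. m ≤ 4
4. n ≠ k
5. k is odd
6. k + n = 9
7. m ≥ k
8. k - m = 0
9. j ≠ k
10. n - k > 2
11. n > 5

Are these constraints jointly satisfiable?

From constraint 11: n ≥ 6. From constraints 2 and 3: n ≤ m and m ≤ 4, so n ≤ 4. But 4 < 6, so no value of n works.

Unsatisfiable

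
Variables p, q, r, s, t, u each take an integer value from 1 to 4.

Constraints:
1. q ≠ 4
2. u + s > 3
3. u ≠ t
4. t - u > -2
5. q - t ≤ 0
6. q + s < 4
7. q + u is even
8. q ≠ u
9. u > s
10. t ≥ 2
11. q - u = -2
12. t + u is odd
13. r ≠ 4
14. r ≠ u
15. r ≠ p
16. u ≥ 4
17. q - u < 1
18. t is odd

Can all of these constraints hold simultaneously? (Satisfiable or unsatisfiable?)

Satisfiable

One satisfying assignment is p = 2, q = 2, r = 3, s = 1, t = 3, u = 4.
For the less obvious constraints — constraint 2: u + s = 5; constraint 4: t - u = -1 — and the others hold by inspection.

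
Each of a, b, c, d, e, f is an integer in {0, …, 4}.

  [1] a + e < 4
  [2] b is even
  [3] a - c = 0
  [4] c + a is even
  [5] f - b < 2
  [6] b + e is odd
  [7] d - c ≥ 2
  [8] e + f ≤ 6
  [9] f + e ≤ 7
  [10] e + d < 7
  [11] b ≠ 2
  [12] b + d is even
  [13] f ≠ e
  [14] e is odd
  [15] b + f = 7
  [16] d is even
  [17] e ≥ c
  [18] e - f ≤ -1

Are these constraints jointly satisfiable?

Satisfiable

Try a = 0, b = 4, c = 0, d = 4, e = 1, f = 3.
Check constraint 1: a + e = 1; constraint 3: a - c = 0. The remaining constraints are straightforward to verify.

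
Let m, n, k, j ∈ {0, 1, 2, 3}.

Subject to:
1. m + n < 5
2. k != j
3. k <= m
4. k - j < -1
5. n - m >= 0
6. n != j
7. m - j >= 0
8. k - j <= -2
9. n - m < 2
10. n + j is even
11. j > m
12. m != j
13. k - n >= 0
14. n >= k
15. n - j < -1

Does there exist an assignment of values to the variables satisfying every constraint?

Constraints 5, 7, 8, and 13 give m − j ≥ 0, j − k ≥ 2, k − n ≥ 0, n − m ≥ 0.
Adding all 4 inequalities: the left sides telescope to 0, and the right sides sum to 0 + 2 + 0 + 0 = 2. So 0 ≥ 2, which is false.

Unsatisfiable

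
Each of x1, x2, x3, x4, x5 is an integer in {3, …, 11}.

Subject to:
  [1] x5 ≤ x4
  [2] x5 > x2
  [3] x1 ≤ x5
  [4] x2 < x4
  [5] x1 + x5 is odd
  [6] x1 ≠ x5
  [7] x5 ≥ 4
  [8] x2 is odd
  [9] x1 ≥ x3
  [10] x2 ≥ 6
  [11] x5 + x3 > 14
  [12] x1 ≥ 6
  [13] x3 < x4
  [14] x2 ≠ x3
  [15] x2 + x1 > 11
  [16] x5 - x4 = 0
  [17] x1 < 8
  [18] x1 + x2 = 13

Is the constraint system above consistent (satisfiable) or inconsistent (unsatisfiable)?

Satisfiable

Setting (x1, x2, x3, x4, x5) = (6, 7, 6, 11, 11) satisfies everything: constraint 11: x5 + x3 = 17; constraint 15: x2 + x1 = 13, and the others follow.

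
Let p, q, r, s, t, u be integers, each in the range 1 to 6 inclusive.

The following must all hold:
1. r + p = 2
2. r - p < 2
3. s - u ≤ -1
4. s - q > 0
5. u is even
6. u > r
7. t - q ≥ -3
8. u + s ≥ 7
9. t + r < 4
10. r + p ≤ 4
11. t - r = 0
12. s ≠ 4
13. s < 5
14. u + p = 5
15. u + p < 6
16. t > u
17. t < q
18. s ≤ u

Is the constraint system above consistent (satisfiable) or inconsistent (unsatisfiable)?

Unsatisfiable

Constraints 4, 16, 17, and 18 give u < t, t < q, q < s, s ≤ u. Chaining: u < t < q < s ≤ u, which forces u < u — impossible.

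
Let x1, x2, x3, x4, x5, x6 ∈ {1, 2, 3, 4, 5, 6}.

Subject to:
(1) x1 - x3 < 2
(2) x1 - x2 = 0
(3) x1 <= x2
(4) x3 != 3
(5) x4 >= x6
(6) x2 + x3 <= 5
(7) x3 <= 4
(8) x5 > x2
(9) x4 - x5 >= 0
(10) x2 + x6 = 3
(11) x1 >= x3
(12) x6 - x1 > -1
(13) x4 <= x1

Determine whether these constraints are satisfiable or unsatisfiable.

Unsatisfiable

Constraints 3, 8, 9, and 13 give x2 < x5, x5 ≤ x4, x4 ≤ x1, x1 ≤ x2. Chaining: x2 < x5 ≤ x4 ≤ x1 ≤ x2, which forces x2 < x2 — impossible.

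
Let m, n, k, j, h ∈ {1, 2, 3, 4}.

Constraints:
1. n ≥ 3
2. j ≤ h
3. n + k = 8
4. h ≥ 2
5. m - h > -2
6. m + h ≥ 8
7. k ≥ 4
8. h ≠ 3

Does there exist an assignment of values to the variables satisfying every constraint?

Take m = 4, n = 4, k = 4, j = 2, h = 4. Then constraint 3: n + k = 8; constraint 5: m - h = 0; constraint 6: m + h = 8, and every other listed constraint is also met.

Satisfiable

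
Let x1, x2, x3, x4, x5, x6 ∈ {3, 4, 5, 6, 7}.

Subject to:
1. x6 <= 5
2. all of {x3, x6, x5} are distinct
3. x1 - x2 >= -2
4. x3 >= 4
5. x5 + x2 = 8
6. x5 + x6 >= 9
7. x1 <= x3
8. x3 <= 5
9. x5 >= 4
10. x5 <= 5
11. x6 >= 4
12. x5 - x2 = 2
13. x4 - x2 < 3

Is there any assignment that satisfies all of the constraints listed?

Unsatisfiable

Constraints 1, 4, 8, 9, 10, and 11 confine each of x3, x6, x5 to the 2 values {4, 5}.
Constraint 2 requires all 3 of them to be distinct, but only 2 values are available — impossible by the pigeonhole principle.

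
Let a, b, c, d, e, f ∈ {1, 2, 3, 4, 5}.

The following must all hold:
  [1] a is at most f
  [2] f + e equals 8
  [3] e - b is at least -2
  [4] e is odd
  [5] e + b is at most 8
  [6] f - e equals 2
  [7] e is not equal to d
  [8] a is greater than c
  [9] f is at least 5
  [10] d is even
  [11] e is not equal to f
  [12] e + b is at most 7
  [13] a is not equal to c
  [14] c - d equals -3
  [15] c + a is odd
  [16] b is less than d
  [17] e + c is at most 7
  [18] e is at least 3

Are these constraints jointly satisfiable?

The assignment a = 2, b = 3, c = 1, d = 4, e = 3, f = 5 works:
  constraint 2 holds since f + e = 8.
  constraint 3 holds since e - b = 0.
  constraint 5 holds since e + b = 6.
The rest check out directly.

Satisfiable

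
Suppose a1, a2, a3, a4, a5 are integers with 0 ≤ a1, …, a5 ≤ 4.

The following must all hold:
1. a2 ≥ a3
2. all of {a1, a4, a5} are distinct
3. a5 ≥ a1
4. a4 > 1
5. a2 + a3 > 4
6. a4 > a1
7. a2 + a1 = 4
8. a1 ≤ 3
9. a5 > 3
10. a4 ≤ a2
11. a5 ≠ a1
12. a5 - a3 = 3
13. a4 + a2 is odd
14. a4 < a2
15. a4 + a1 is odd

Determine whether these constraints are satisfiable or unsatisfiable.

One satisfying assignment is a1 = 0, a2 = 4, a3 = 1, a4 = 3, a5 = 4.
For the less obvious constraints — constraint 5: a2 + a3 = 5; constraint 7: a2 + a1 = 4; constraint 12: a5 - a3 = 3 — and the others hold by inspection.

Satisfiable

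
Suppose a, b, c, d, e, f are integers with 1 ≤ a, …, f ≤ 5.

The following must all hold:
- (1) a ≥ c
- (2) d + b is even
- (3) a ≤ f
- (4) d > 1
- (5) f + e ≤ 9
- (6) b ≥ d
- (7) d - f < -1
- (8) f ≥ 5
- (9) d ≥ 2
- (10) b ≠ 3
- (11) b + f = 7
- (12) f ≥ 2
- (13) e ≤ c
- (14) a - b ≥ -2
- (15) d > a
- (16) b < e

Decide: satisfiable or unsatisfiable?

Unsatisfiable

Constraints 1, 6, 13, 15, and 16 give b < e, e ≤ c, c ≤ a, a < d, d ≤ b. Chaining: b < e ≤ c ≤ a < d ≤ b, which forces b < b — impossible.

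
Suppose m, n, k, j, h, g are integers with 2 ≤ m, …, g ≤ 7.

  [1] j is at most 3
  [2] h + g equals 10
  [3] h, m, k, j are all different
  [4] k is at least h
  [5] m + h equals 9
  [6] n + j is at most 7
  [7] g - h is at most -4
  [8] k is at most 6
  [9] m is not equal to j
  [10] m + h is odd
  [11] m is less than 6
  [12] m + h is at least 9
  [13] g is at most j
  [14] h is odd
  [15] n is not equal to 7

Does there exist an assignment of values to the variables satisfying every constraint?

Unsatisfiable

From constraints 4 and 8: h ≤ k ≤ 6. From constraints 1 and 13: g ≤ j ≤ 3. Hence h + g ≤ 9. But constraint 2 requires h + g = 10, and 10 > 9. Contradiction.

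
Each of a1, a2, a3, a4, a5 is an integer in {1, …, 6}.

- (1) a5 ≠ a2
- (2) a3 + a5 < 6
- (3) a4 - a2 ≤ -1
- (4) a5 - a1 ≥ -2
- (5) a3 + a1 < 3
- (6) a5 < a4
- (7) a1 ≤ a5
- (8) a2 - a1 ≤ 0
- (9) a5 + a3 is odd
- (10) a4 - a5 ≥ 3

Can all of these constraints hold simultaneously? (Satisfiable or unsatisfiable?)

Constraints 3, 4, 8, and 10 give a5 − a1 ≥ -2, a1 − a2 ≥ 0, a2 − a4 ≥ 1, a4 − a5 ≥ 3.
Adding all 4 inequalities: the left sides telescope to 0, and the right sides sum to (-2) + 0 + 1 + 3 = 2. So 0 ≥ 2, which is false.

Unsatisfiable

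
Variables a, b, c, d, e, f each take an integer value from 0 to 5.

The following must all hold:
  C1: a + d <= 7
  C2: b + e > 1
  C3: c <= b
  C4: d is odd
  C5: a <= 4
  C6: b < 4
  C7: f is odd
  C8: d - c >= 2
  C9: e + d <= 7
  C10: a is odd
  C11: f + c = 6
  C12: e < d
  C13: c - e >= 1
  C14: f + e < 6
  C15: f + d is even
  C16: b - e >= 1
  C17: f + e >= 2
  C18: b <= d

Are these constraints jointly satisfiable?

The assignment a = 1, b = 3, c = 3, d = 5, e = 0, f = 3 works:
  constraint 1 holds since a + d = 6.
  constraint 2 holds since b + e = 3.
  constraint 8 holds since d - c = 2.
The rest check out directly.

Satisfiable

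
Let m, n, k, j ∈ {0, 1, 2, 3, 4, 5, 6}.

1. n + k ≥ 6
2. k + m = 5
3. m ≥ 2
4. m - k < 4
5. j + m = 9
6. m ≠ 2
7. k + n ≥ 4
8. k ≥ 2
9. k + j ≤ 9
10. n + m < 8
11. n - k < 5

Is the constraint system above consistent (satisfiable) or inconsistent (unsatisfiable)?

Setting (m, n, k, j) = (3, 4, 2, 6) satisfies everything: constraint 1: n + k = 6; constraint 2: k + m = 5, and the others follow.

Satisfiable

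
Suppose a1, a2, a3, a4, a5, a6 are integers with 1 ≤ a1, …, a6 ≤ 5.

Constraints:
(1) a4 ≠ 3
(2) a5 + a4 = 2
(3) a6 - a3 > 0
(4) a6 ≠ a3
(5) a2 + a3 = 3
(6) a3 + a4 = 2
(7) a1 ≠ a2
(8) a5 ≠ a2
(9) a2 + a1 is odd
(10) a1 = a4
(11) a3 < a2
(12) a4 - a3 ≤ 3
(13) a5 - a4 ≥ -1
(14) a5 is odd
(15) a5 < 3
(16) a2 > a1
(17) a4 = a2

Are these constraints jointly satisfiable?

From constraints 10 and 17, a1 = a4 = a2, so a1 = a2. But constraint 7 says a1 ≠ a2. Contradiction.

Unsatisfiable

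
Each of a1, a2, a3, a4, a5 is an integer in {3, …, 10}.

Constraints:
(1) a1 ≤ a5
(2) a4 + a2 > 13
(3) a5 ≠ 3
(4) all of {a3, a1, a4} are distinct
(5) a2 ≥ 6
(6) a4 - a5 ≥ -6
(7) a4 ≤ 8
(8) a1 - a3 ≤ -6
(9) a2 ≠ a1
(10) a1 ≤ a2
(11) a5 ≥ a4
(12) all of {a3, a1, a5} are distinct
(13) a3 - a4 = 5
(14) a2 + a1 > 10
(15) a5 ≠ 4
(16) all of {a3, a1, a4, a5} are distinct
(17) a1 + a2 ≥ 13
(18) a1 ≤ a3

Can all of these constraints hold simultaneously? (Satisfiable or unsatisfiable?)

Satisfiable

Try a1 = 3, a2 = 10, a3 = 10, a4 = 5, a5 = 8.
Check constraint 2: a4 + a2 = 15; constraint 6: a4 - a5 = -3. The remaining constraints are straightforward to verify.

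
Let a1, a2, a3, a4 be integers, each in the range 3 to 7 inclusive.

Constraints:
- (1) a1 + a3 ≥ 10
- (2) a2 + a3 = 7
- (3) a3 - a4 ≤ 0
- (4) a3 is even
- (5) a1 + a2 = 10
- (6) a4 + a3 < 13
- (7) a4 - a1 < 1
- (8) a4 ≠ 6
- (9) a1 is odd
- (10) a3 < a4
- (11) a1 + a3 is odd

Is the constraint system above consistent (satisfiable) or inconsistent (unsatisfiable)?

Setting (a1, a2, a3, a4) = (7, 3, 4, 7) satisfies everything: constraint 1: a1 + a3 = 11; constraint 2: a2 + a3 = 7; constraint 3: a3 - a4 = -3, and the others follow.

Satisfiable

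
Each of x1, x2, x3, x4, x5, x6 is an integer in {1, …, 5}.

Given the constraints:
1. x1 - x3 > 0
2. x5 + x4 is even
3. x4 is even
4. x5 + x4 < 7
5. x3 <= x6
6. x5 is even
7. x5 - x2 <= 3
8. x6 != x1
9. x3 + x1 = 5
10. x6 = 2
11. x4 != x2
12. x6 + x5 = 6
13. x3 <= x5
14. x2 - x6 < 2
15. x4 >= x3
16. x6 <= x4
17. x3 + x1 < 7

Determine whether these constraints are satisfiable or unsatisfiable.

Try x1 = 4, x2 = 3, x3 = 1, x4 = 2, x5 = 4, x6 = 2.
Check constraint 1: x1 - x3 = 3; constraint 4: x5 + x4 = 6. The remaining constraints are straightforward to verify.

Satisfiable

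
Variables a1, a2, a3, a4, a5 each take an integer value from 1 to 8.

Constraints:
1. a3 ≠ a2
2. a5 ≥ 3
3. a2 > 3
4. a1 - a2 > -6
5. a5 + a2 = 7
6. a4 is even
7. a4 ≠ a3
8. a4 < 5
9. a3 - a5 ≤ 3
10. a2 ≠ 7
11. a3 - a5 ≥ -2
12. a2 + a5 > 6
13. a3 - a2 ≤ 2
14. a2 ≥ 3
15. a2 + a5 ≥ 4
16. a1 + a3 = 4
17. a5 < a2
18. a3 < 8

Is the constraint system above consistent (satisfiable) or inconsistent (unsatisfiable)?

Satisfiable

Try a1 = 1, a2 = 4, a3 = 3, a4 = 4, a5 = 3.
Check constraint 4: a1 - a2 = -3; constraint 5: a5 + a2 = 7. The remaining constraints are straightforward to verify.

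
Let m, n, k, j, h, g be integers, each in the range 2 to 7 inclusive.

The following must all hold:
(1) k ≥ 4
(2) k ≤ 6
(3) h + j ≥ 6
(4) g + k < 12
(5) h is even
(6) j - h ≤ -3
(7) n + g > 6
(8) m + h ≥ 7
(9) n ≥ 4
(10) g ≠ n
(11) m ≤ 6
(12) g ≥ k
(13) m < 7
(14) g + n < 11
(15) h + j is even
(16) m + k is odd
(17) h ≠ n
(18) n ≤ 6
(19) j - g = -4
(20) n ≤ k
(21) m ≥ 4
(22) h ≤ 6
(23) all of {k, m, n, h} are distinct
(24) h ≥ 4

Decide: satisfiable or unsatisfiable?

Unsatisfiable

Constraints 1, 2, 9, 11, 18, 21, 22, and 24 confine each of k, m, n, h to the 3 values {4, …, 6}.
Constraint 23 requires all 4 of them to be distinct, but only 3 values are available — impossible by the pigeonhole principle.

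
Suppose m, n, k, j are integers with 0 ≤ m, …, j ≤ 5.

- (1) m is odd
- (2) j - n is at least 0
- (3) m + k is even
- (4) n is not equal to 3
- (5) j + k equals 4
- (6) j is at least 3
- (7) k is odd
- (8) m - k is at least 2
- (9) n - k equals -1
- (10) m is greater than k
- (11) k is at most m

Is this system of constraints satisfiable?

Satisfiable

Take m = 3, n = 0, k = 1, j = 3. Then constraint 2: j - n = 3; constraint 5: j + k = 4; constraint 8: m - k = 2, and every other listed constraint is also met.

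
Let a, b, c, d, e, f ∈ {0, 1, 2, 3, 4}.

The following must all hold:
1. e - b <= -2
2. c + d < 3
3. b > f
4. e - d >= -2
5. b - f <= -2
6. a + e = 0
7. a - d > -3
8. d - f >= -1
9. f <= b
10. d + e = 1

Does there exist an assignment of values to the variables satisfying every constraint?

Constraints 1, 4, 5, and 8 give d − f ≥ -1, f − b ≥ 2, b − e ≥ 2, e − d ≥ -2.
Adding all 4 inequalities: the left sides telescope to 0, and the right sides sum to (-1) + 2 + 2 + (-2) = 1. So 0 ≥ 1, which is false.

Unsatisfiable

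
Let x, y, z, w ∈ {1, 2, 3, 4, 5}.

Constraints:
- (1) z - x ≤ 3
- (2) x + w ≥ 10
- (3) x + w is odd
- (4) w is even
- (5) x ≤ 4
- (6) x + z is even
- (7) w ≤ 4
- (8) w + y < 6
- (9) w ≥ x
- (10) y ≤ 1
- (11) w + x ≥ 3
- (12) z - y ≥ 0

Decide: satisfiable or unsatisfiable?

From constraint 5: x ≤ 4. From constraint 7: w ≤ 4. Hence x + w ≤ 8. But constraint 2 requires x + w ≥ 10, and 10 > 8. Contradiction.

Unsatisfiable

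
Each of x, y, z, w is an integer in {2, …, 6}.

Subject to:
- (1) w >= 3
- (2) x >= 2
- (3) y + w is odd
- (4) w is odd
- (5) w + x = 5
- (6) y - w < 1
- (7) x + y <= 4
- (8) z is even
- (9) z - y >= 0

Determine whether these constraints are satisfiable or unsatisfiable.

One satisfying assignment is x = 2, y = 2, z = 2, w = 3.
For the less obvious constraints — constraint 5: w + x = 5; constraint 6: y - w = -1; constraint 7: x + y = 4 — and the others hold by inspection.

Satisfiable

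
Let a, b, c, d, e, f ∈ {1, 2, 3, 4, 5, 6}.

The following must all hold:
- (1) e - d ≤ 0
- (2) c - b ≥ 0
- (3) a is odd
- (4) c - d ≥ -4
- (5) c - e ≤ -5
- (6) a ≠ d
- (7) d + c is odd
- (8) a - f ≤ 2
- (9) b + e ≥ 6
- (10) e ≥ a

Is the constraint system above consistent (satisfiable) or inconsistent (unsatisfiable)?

Unsatisfiable

Constraints 1, 4, and 5 give c − d ≥ -4, d − e ≥ 0, e − c ≥ 5.
Adding all 3 inequalities: the left sides telescope to 0, and the right sides sum to (-4) + 0 + 5 = 1. So 0 ≥ 1, which is false.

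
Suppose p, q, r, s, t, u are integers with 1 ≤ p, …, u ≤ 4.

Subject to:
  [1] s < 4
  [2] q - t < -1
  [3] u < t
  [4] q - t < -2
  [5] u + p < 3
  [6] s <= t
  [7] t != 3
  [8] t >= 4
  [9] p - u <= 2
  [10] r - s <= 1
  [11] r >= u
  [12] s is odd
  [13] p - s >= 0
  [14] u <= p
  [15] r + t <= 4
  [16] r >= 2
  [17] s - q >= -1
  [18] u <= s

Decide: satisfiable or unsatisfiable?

Unsatisfiable

From constraint 16: r ≥ 2. From constraint 8: t ≥ 4. Hence r + t ≥ 6. But constraint 15 requires r + t ≤ 4, and 4 < 6. Contradiction.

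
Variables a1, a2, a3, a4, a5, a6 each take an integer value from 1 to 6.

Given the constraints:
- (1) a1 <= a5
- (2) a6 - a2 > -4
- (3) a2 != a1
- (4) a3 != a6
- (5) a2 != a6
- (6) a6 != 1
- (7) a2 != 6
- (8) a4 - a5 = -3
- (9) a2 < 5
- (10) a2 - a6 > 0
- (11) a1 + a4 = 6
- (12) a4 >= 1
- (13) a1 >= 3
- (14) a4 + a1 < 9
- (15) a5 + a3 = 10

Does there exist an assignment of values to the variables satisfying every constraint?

Satisfiable

Try a1 = 4, a2 = 3, a3 = 5, a4 = 2, a5 = 5, a6 = 2.
Check constraint 2: a6 - a2 = -1; constraint 8: a4 - a5 = -3; constraint 10: a2 - a6 = 1. The remaining constraints are straightforward to verify.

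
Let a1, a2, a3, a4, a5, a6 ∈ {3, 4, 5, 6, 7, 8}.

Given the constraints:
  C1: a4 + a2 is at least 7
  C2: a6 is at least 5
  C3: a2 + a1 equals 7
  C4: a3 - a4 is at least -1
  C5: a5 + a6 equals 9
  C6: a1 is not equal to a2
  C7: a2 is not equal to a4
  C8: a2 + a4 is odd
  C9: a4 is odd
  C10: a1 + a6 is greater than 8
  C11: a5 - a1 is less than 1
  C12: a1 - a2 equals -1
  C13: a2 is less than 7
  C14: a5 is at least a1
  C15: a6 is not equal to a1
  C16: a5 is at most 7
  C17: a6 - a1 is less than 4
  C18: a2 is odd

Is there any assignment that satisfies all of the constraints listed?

Unsatisfiable

Constraint 18 makes a2 odd and constraint 9 makes a4 odd, so a2 + a4 must be even. Constraint 8 says a2 + a4 is odd — contradiction.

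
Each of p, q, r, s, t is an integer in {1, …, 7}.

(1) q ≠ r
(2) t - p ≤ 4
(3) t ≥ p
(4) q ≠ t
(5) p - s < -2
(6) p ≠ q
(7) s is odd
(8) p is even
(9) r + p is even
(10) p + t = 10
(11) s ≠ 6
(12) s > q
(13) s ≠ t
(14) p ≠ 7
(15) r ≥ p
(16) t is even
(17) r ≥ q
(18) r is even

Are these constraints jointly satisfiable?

Satisfiable

Take p = 4, q = 5, r = 6, s = 7, t = 6. Then constraint 2: t - p = 2; constraint 5: p - s = -3, and every other listed constraint is also met.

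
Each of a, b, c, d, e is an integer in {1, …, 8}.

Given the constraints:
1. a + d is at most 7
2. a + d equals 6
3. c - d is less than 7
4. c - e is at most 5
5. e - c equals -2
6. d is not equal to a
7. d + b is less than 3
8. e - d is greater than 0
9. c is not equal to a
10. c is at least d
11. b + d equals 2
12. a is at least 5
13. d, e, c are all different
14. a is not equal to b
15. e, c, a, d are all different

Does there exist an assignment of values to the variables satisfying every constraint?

Setting (a, b, c, d, e) = (5, 1, 6, 1, 4) satisfies everything: constraint 1: a + d = 6; constraint 2: a + d = 6, and the others follow.

Satisfiable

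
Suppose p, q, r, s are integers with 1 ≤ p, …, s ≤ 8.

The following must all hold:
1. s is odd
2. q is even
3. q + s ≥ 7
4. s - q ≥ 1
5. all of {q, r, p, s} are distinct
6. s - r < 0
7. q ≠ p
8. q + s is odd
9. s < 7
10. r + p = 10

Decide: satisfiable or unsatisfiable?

Satisfiable

One satisfying assignment is p = 2, q = 4, r = 8, s = 5.
For the less obvious constraints — constraint 3: q + s = 9; constraint 4: s - q = 1; constraint 6: s - r = -3 — and the others hold by inspection.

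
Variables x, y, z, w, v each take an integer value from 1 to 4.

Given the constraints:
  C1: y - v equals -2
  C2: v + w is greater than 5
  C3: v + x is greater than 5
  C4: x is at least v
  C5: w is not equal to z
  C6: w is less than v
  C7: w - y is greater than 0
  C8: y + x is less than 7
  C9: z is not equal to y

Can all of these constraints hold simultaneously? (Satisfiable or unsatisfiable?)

Satisfiable

Try x = 4, y = 2, z = 1, w = 3, v = 4.
Check constraint 1: y - v = -2; constraint 2: v + w = 7; constraint 3: v + x = 8. The remaining constraints are straightforward to verify.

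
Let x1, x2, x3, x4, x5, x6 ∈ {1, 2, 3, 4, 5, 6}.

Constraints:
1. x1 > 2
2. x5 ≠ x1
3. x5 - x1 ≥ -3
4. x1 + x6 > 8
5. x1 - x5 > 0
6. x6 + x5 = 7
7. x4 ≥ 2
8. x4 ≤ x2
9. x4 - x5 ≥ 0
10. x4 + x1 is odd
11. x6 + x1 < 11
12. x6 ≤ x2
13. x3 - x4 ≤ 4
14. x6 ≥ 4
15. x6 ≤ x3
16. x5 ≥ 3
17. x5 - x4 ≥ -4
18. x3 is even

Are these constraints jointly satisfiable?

Try x1 = 5, x2 = 5, x3 = 6, x4 = 4, x5 = 3, x6 = 4.
Check constraint 3: x5 - x1 = -2; constraint 4: x1 + x6 = 9; constraint 5: x1 - x5 = 2. The remaining constraints are straightforward to verify.

Satisfiable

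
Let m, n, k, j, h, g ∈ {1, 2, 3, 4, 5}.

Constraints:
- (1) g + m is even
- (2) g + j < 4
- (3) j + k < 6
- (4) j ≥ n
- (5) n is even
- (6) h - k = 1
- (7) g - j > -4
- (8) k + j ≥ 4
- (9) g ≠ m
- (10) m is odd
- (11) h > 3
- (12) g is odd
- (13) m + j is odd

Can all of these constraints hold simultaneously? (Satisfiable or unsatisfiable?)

Satisfiable

One satisfying assignment is m = 3, n = 2, k = 3, j = 2, h = 4, g = 1.
For the less obvious constraints — constraint 2: g + j = 3; constraint 3: j + k = 5 — and the others hold by inspection.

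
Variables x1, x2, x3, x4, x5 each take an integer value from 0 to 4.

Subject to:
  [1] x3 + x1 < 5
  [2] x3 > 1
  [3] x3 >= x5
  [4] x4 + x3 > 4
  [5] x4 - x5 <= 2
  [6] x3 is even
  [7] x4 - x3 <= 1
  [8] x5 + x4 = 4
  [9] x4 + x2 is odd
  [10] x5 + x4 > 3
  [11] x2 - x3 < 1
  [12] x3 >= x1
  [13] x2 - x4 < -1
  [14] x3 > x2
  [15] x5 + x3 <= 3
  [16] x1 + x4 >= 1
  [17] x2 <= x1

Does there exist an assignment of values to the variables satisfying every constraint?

Satisfiable

Setting (x1, x2, x3, x4, x5) = (1, 0, 2, 3, 1) satisfies everything: constraint 1: x3 + x1 = 3; constraint 4: x4 + x3 = 5; constraint 5: x4 - x5 = 2, and the others follow.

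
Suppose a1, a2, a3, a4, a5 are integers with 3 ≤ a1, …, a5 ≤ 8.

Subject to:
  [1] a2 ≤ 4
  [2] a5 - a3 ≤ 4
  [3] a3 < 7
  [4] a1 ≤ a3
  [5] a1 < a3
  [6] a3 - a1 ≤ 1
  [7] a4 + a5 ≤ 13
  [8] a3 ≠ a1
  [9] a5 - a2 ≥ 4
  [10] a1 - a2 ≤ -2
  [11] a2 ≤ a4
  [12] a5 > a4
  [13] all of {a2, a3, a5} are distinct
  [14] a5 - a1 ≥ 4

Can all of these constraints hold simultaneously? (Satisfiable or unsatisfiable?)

Unsatisfiable

Constraints 2, 6, 9, and 10 give a3 − a5 ≥ -4, a5 − a2 ≥ 4, a2 − a1 ≥ 2, a1 − a3 ≥ -1.
Adding all 4 inequalities: the left sides telescope to 0, and the right sides sum to (-4) + 4 + 2 + (-1) = 1. So 0 ≥ 1, which is false.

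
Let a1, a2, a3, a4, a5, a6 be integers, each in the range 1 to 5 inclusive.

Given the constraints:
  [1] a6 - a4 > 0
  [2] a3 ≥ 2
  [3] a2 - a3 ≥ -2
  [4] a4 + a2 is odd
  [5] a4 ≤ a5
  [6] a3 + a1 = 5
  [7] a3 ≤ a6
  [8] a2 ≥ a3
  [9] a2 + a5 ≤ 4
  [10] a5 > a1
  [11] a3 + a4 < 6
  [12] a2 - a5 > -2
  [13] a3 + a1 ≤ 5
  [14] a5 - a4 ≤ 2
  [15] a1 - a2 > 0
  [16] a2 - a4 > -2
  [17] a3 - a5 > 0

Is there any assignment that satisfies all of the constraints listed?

Unsatisfiable

Constraints 8, 10, 15, and 17 give a1 < a5, a5 < a3, a3 ≤ a2, a2 < a1. Chaining: a1 < a5 < a3 ≤ a2 < a1, which forces a1 < a1 — impossible.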